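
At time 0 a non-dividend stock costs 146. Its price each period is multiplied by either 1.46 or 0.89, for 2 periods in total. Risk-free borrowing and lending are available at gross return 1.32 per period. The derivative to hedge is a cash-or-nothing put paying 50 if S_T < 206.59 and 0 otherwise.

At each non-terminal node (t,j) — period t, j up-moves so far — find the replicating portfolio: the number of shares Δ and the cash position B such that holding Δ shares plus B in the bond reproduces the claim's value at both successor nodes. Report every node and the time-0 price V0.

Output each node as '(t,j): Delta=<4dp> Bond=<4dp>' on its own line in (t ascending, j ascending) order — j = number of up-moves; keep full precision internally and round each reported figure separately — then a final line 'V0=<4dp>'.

Under the risk-neutral measure, an up-move has probability p* = (R−d)/(u−d) = 0.7544 and values discount at R = 1.32.
Terminal payoffs: V(2,0)=50.0000, V(2,1)=50.0000, V(2,2)=0.0000
(1,0): S=129.9400. Δ = (V_up−V_dn)/(S_up−S_dn) = (50.0000−50.0000)/(189.7124−115.6466) = 0.0000. V = [p*·50.0000 + (1−p*)·50.0000]/1.32 = 37.8788. B = V − Δ·S = 37.8788.
(1,1): S=213.1600. Δ = (V_up−V_dn)/(S_up−S_dn) = (0.0000−50.0000)/(311.2136−189.7124) = -0.4115. V = [p*·0.0000 + (1−p*)·50.0000]/1.32 = 9.3036. B = V − Δ·S = 97.0229.
(0,0): S=146.0000. Δ = (V_up−V_dn)/(S_up−S_dn) = (9.3036−37.8788)/(213.1600−129.9400) = -0.3434. V = [p*·9.3036 + (1−p*)·37.8788]/1.32 = 12.3652. B = V − Δ·S = 62.4972.
Self-financing check: at every node Δ·S+B equals the discounted successor values.

(0,0): Delta=-0.3434 Bond=62.4972
(1,0): Delta=0.0000 Bond=37.8788
(1,1): Delta=-0.4115 Bond=97.0229
V0=12.3652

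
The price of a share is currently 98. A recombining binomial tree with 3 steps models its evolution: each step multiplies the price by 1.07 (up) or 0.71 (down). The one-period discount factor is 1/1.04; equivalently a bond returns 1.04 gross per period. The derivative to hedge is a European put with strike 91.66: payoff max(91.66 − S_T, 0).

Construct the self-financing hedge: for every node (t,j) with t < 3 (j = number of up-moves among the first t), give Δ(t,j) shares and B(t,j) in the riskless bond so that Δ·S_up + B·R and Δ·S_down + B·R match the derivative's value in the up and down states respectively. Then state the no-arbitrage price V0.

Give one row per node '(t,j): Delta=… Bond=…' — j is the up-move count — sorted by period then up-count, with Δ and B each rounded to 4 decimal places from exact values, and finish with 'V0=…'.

Risk-neutral probability p* = (R−d)/(u−d) = (1.04−0.71)/(1.07−0.71) = 0.9167.
Terminal values V(3,·): V(3,0)=56.5847, V(3,1)=38.8001, V(3,2)=11.9979, V(3,3)=0.0000
Node (2,0) S=49.4018: V=(p*·38.8001+(1−p*)·56.5847)/1.04=38.7328; Δ=(38.8001−56.5847)/(52.8599−35.0753)=-1.0000; B=V−Δ·S=88.1346
Node (2,1) S=74.4506: V=(p*·11.9979+(1−p*)·38.8001)/1.04=13.6840; Δ=(11.9979−38.8001)/(79.6621−52.8599)=-1.0000; B=V−Δ·S=88.1346
Node (2,2) S=112.2002: V=(p*·0.0000+(1−p*)·11.9979)/1.04=0.9614; Δ=(0.0000−11.9979)/(120.0542−79.6621)=-0.2970; B=V−Δ·S=34.2888
Node (1,0) S=69.5800: V=(p*·13.6840+(1−p*)·38.7328)/1.04=15.1648; Δ=(13.6840−38.7328)/(74.4506−49.4018)=-1.0000; B=V−Δ·S=84.7448
Node (1,1) S=104.8600: V=(p*·0.9614+(1−p*)·13.6840)/1.04=1.9438; Δ=(0.9614−13.6840)/(112.2002−74.4506)=-0.3370; B=V−Δ·S=37.2845
Node (0,0) S=98.0000: V=(p*·1.9438+(1−p*)·15.1648)/1.04=2.9284; Δ=(1.9438−15.1648)/(104.8600−69.5800)=-0.3747; B=V−Δ·S=39.6534
Self-financing check: at every node Δ·S+B equals the discounted successor values.

(0,0): Delta=-0.3747 Bond=39.6534
(1,0): Delta=-1.0000 Bond=84.7448
(1,1): Delta=-0.3370 Bond=37.2845
(2,0): Delta=-1.0000 Bond=88.1346
(2,1): Delta=-1.0000 Bond=88.1346
(2,2): Delta=-0.2970 Bond=34.2888
V0=2.9284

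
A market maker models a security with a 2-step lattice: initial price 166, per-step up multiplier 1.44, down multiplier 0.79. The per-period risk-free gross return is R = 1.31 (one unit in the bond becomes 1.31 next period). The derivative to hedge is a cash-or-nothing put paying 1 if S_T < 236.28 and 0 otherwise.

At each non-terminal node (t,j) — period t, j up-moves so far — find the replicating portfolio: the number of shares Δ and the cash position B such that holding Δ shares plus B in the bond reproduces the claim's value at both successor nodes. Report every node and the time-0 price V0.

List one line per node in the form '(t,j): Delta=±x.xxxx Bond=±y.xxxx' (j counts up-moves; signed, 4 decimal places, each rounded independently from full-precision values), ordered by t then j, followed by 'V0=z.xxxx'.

Under the risk-neutral measure, an up-move has probability p* = (R−d)/(u−d) = 0.8000 and values discount at R = 1.31.
Payoff layer (t=2): V(2,0)=1.0000, V(2,1)=1.0000, V(2,2)=0.0000
(1,0): S=131.1400. Δ = (V_up−V_dn)/(S_up−S_dn) = (1.0000−1.0000)/(188.8416−103.6006) = 0.0000. V = [p*·1.0000 + (1−p*)·1.0000]/1.31 = 0.7634. B = V − Δ·S = 0.7634.
(1,1): S=239.0400. Δ = (V_up−V_dn)/(S_up−S_dn) = (0.0000−1.0000)/(344.2176−188.8416) = -0.0064. V = [p*·0.0000 + (1−p*)·1.0000]/1.31 = 0.1527. B = V − Δ·S = 1.6911.
(0,0): S=166.0000. Δ = (V_up−V_dn)/(S_up−S_dn) = (0.1527−0.7634)/(239.0400−131.1400) = -0.0057. V = [p*·0.1527 + (1−p*)·0.7634]/1.31 = 0.2098. B = V − Δ·S = 1.1493.
Self-financing check: at every node Δ·S+B equals the discounted successor values.

(0,0): Delta=-0.0057 Bond=1.1493
(1,0): Delta=0.0000 Bond=0.7634
(1,1): Delta=-0.0064 Bond=1.6911
V0=0.2098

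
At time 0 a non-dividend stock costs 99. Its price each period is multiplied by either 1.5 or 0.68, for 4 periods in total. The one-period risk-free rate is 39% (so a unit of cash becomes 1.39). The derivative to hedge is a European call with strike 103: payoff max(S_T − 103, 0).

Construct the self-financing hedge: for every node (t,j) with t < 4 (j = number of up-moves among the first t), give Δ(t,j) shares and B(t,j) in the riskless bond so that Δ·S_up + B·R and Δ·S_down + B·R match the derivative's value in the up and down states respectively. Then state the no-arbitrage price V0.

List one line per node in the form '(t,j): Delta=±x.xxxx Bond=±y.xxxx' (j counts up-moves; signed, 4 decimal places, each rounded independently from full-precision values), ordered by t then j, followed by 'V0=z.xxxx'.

(0,0): Delta=0.9876 Bond=-26.2353
(1,0): Delta=0.8731 Bond=-28.7527
(1,1): Delta=0.9957 Bond=-37.6622
(2,0): Delta=0.0000 Bond=0.0000
(2,1): Delta=0.9344 Bond=-46.1582
(2,2): Delta=1.0000 Bond=-53.3098
(3,0): Delta=0.0000 Bond=0.0000
(3,1): Delta=0.0000 Bond=0.0000
(3,2): Delta=1.0000 Bond=-74.1002
(3,3): Delta=1.0000 Bond=-74.1007
V0=71.5415

Since d<R<u, set p* = (R−d)/(u−d) = 0.8659; price each node as the discounted p*-expectation of its children.
Payoff layer (t=4): V(4,0)=0.0000, V(4,1)=0.0000, V(4,2)=0.0000, V(4,3)=124.2050, V(4,4)=398.1875
(3,0): S=31.1288. Δ = (V_up−V_dn)/(S_up−S_dn) = (0.0000−0.0000)/(46.6932−21.1676) = 0.0000. V = [p*·0.0000 + (1−p*)·0.0000]/1.39 = 0.0000. B = V − Δ·S = 0.0000.
(3,1): S=68.6664. Δ = (V_up−V_dn)/(S_up−S_dn) = (0.0000−0.0000)/(102.9996−46.6932) = 0.0000. V = [p*·0.0000 + (1−p*)·0.0000]/1.39 = 0.0000. B = V − Δ·S = 0.0000.
(3,2): S=151.4700. Δ = (V_up−V_dn)/(S_up−S_dn) = (124.2050−0.0000)/(227.2050−102.9996) = 1.0000. V = [p*·124.2050 + (1−p*)·0.0000]/1.39 = 77.3693. B = V − Δ·S = -74.1002.
(3,3): S=334.1250. Δ = (V_up−V_dn)/(S_up−S_dn) = (398.1875−124.2050)/(501.1875−227.2050) = 1.0000. V = [p*·398.1875 + (1−p*)·124.2050]/1.39 = 260.0243. B = V − Δ·S = -74.1007.
(2,0): S=45.7776. Δ = (V_up−V_dn)/(S_up−S_dn) = (0.0000−0.0000)/(68.6664−31.1288) = 0.0000. V = [p*·0.0000 + (1−p*)·0.0000]/1.39 = 0.0000. B = V − Δ·S = 0.0000.
(2,1): S=100.9800. Δ = (V_up−V_dn)/(S_up−S_dn) = (77.3693−0.0000)/(151.4700−68.6664) = 0.9344. V = [p*·77.3693 + (1−p*)·0.0000]/1.39 = 48.1946. B = V − Δ·S = -46.1582.
(2,2): S=222.7500. Δ = (V_up−V_dn)/(S_up−S_dn) = (260.0243−77.3693)/(334.1250−151.4700) = 1.0000. V = [p*·260.0243 + (1−p*)·77.3693]/1.39 = 169.4401. B = V − Δ·S = -53.3098.
(1,0): S=67.3200. Δ = (V_up−V_dn)/(S_up−S_dn) = (48.1946−0.0000)/(100.9800−45.7776) = 0.8731. V = [p*·48.1946 + (1−p*)·0.0000]/1.39 = 30.0212. B = V − Δ·S = -28.7527.
(1,1): S=148.5000. Δ = (V_up−V_dn)/(S_up−S_dn) = (169.4401−48.1946)/(222.7500−100.9800) = 0.9957. V = [p*·169.4401 + (1−p*)·48.1946]/1.39 = 110.1982. B = V − Δ·S = -37.6622.
(0,0): S=99.0000. Δ = (V_up−V_dn)/(S_up−S_dn) = (110.1982−30.0212)/(148.5000−67.3200) = 0.9876. V = [p*·110.1982 + (1−p*)·30.0212]/1.39 = 71.5415. B = V − Δ·S = -26.2353.
Each (Δ,B) replicates both successor values, so the strategy is self-financing and V0 is arbitrage-free.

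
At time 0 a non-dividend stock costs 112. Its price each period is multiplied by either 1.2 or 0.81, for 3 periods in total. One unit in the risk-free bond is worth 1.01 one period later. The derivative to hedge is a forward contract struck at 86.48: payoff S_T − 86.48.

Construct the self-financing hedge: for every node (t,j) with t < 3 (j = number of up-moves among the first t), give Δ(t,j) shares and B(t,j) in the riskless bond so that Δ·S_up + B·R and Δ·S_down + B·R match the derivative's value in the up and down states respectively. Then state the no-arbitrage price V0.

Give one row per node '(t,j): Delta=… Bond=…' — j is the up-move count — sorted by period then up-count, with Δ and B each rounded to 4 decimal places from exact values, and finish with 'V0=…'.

The replicating-portfolio and risk-neutral prices coincide; use p* = (1.01−0.81)/(1.2−0.81) = 0.5128 for the latter.
Payoff layer (t=3): V(3,0)=-26.9586, V(3,1)=1.6998, V(3,2)=44.1568, V(3,3)=107.0560
(2,0): S=73.4832. Δ = (V_up−V_dn)/(S_up−S_dn) = (1.6998−-26.9586)/(88.1798−59.5214) = 1.0000. V = [p*·1.6998 + (1−p*)·-26.9586]/1.01 = -12.1406. B = V − Δ·S = -85.6238.
(2,1): S=108.8640. Δ = (V_up−V_dn)/(S_up−S_dn) = (44.1568−1.6998)/(130.6368−88.1798) = 1.0000. V = [p*·44.1568 + (1−p*)·1.6998]/1.01 = 23.2402. B = V − Δ·S = -85.6238.
(2,2): S=161.2800. Δ = (V_up−V_dn)/(S_up−S_dn) = (107.0560−44.1568)/(193.5360−130.6368) = 1.0000. V = [p*·107.0560 + (1−p*)·44.1568]/1.01 = 75.6562. B = V − Δ·S = -85.6238.
(1,0): S=90.7200. Δ = (V_up−V_dn)/(S_up−S_dn) = (23.2402−-12.1406)/(108.8640−73.4832) = 1.0000. V = [p*·23.2402 + (1−p*)·-12.1406]/1.01 = 5.9440. B = V − Δ·S = -84.7760.
(1,1): S=134.4000. Δ = (V_up−V_dn)/(S_up−S_dn) = (75.6562−23.2402)/(161.2800−108.8640) = 1.0000. V = [p*·75.6562 + (1−p*)·23.2402]/1.01 = 49.6240. B = V − Δ·S = -84.7760.
(0,0): S=112.0000. Δ = (V_up−V_dn)/(S_up−S_dn) = (49.6240−5.9440)/(134.4000−90.7200) = 1.0000. V = [p*·49.6240 + (1−p*)·5.9440]/1.01 = 28.0634. B = V − Δ·S = -83.9366.
The time-0 hedge costs 28.0634, which is the no-arbitrage price.

(0,0): Delta=1.0000 Bond=-83.9366
(1,0): Delta=1.0000 Bond=-84.7760
(1,1): Delta=1.0000 Bond=-84.7760
(2,0): Delta=1.0000 Bond=-85.6238
(2,1): Delta=1.0000 Bond=-85.6238
(2,2): Delta=1.0000 Bond=-85.6238
V0=28.0634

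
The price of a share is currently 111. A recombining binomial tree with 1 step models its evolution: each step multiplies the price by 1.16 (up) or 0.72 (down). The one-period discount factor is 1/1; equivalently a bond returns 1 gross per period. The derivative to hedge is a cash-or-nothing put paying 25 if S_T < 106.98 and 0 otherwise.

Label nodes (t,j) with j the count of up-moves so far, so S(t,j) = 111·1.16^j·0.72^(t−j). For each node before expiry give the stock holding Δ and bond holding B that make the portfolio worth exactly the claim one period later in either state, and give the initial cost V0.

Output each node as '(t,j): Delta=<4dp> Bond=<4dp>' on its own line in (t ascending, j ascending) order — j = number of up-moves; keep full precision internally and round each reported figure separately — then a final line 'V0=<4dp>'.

(0,0): Delta=-0.5119 Bond=65.9091
V0=9.0909

No-arbitrage ⇒ martingale measure with p* = (R−d)/(u−d) = 0.6364.
Terminal payoffs: V(1,0)=25.0000, V(1,1)=0.0000
(0,0): S=111.0000. Δ = (V_up−V_dn)/(S_up−S_dn) = (0.0000−25.0000)/(128.7600−79.9200) = -0.5119. V = [p*·0.0000 + (1−p*)·25.0000]/1 = 9.0909. B = V − Δ·S = 65.9091.
Root portfolio cost Δ·111+B reproduces V0=9.0909.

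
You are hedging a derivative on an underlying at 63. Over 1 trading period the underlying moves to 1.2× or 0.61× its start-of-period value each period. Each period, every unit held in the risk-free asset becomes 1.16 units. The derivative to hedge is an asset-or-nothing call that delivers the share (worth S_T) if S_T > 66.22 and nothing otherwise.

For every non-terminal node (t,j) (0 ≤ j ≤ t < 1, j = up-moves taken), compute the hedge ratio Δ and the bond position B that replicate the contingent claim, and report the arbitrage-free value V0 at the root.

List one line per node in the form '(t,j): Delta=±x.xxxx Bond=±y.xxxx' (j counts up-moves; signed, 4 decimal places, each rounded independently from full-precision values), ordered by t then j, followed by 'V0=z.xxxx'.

(0,0): Delta=2.0339 Bond=-67.3816
V0=60.7539

Since d<R<u, set p* = (R−d)/(u−d) = 0.9322; price each node as the discounted p*-expectation of its children.
Terminal values V(1,·): V(1,0)=0.0000, V(1,1)=75.6000
  t=0,j=0: stock 63.0000 → up 75.6000 (V=75.6000), down 38.4300 (V=0.0000). Price 60.7539; hedge Δ=2.0339, bond B=-67.3816.
Each (Δ,B) replicates both successor values, so the strategy is self-financing and V0 is arbitrage-free.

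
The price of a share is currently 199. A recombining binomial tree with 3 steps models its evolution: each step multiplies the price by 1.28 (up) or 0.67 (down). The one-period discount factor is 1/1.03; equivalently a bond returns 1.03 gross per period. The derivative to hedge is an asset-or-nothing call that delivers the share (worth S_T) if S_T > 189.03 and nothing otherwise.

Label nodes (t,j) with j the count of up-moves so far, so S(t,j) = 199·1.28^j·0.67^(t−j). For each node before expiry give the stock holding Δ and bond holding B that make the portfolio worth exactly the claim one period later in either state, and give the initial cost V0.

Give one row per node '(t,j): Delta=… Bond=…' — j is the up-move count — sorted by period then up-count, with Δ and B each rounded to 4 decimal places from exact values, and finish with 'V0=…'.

Under the risk-neutral measure, an up-move has probability p* = (R−d)/(u−d) = 0.5902 and values discount at R = 1.03.
Terminal payoffs: V(3,0)=0.0000, V(3,1)=0.0000, V(3,2)=218.4479, V(3,3)=417.3332
Node (2,0) S=89.3311: V=(p*·0.0000+(1−p*)·0.0000)/1.03=0.0000; Δ=(0.0000−0.0000)/(114.3438−59.8518)=0.0000; B=V−Δ·S=0.0000
Node (2,1) S=170.6624: V=(p*·218.4479+(1−p*)·0.0000)/1.03=125.1651; Δ=(218.4479−0.0000)/(218.4479−114.3438)=2.0984; B=V−Δ·S=-232.9462
Node (2,2) S=326.0416: V=(p*·417.3332+(1−p*)·218.4479)/1.03=326.0416; Δ=(417.3332−218.4479)/(417.3332−218.4479)=1.0000; B=V−Δ·S=0.0000
Node (1,0) S=133.3300: V=(p*·125.1651+(1−p*)·0.0000)/1.03=71.7164; Δ=(125.1651−0.0000)/(170.6624−89.3311)=1.5390; B=V−Δ·S=-133.4723
Node (1,1) S=254.7200: V=(p*·326.0416+(1−p*)·125.1651)/1.03=236.6167; Δ=(326.0416−125.1651)/(326.0416−170.6624)=1.2928; B=V−Δ·S=-92.6891
Node (0,0) S=199.0000: V=(p*·236.6167+(1−p*)·71.7164)/1.03=164.1113; Δ=(236.6167−71.7164)/(254.7200−133.3300)=1.3584; B=V−Δ·S=-106.2170
Each (Δ,B) replicates both successor values, so the strategy is self-financing and V0 is arbitrage-free.

(0,0): Delta=1.3584 Bond=-106.2170
(1,0): Delta=1.5390 Bond=-133.4723
(1,1): Delta=1.2928 Bond=-92.6891
(2,0): Delta=0.0000 Bond=0.0000
(2,1): Delta=2.0984 Bond=-232.9462
(2,2): Delta=1.0000 Bond=0.0000
V0=164.1113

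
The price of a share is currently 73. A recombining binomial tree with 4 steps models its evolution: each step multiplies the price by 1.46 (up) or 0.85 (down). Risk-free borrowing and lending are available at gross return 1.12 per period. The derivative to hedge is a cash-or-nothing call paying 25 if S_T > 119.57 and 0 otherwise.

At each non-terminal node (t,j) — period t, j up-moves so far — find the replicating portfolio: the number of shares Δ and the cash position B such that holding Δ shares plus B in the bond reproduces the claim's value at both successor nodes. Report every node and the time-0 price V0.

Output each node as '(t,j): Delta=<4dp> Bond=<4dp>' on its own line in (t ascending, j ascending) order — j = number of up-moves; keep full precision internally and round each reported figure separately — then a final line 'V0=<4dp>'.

(0,0): Delta=0.1309 Bond=-5.8749
(1,0): Delta=0.1032 Bond=-4.8578
(1,1): Delta=0.1513 Bond=-8.7483
(2,0): Delta=0.0000 Bond=0.0000
(2,1): Delta=0.1788 Bond=-12.2921
(2,2): Delta=0.1311 Bond=-6.6576
(3,0): Delta=0.0000 Bond=0.0000
(3,1): Delta=0.0000 Bond=0.0000
(3,2): Delta=0.3099 Bond=-31.1036
(3,3): Delta=0.0000 Bond=22.3214
V0=3.6815

No-arbitrage ⇒ martingale measure with p* = (R−d)/(u−d) = 0.4426.
Terminal payoffs: V(4,0)=0.0000, V(4,1)=0.0000, V(4,2)=0.0000, V(4,3)=25.0000, V(4,4)=25.0000
Node (3,0) S=44.8311: V=(p*·0.0000+(1−p*)·0.0000)/1.12=0.0000; Δ=(0.0000−0.0000)/(65.4534−38.1065)=0.0000; B=V−Δ·S=0.0000
Node (3,1) S=77.0040: V=(p*·0.0000+(1−p*)·0.0000)/1.12=0.0000; Δ=(0.0000−0.0000)/(112.4259−65.4534)=0.0000; B=V−Δ·S=0.0000
Node (3,2) S=132.2658: V=(p*·25.0000+(1−p*)·0.0000)/1.12=9.8800; Δ=(25.0000−0.0000)/(193.1080−112.4259)=0.3099; B=V−Δ·S=-31.1036
Node (3,3) S=227.1859: V=(p*·25.0000+(1−p*)·25.0000)/1.12=22.3214; Δ=(25.0000−25.0000)/(331.6915−193.1080)=0.0000; B=V−Δ·S=22.3214
Node (2,0) S=52.7425: V=(p*·0.0000+(1−p*)·0.0000)/1.12=0.0000; Δ=(0.0000−0.0000)/(77.0040−44.8311)=0.0000; B=V−Δ·S=0.0000
Node (2,1) S=90.5930: V=(p*·9.8800+(1−p*)·0.0000)/1.12=3.9046; Δ=(9.8800−0.0000)/(132.2658−77.0040)=0.1788; B=V−Δ·S=-12.2921
Node (2,2) S=155.6068: V=(p*·22.3214+(1−p*)·9.8800)/1.12=13.7383; Δ=(22.3214−9.8800)/(227.1859−132.2658)=0.1311; B=V−Δ·S=-6.6576
Node (1,0) S=62.0500: V=(p*·3.9046+(1−p*)·0.0000)/1.12=1.5431; Δ=(3.9046−0.0000)/(90.5930−52.7425)=0.1032; B=V−Δ·S=-4.8578
Node (1,1) S=106.5800: V=(p*·13.7383+(1−p*)·3.9046)/1.12=7.3725; Δ=(13.7383−3.9046)/(155.6068−90.5930)=0.1513; B=V−Δ·S=-8.7483
Node (0,0) S=73.0000: V=(p*·7.3725+(1−p*)·1.5431)/1.12=3.6815; Δ=(7.3725−1.5431)/(106.5800−62.0500)=0.1309; B=V−Δ·S=-5.8749
Check: Δ(0,0)·S0 + B(0,0) = 3.6815 = V0.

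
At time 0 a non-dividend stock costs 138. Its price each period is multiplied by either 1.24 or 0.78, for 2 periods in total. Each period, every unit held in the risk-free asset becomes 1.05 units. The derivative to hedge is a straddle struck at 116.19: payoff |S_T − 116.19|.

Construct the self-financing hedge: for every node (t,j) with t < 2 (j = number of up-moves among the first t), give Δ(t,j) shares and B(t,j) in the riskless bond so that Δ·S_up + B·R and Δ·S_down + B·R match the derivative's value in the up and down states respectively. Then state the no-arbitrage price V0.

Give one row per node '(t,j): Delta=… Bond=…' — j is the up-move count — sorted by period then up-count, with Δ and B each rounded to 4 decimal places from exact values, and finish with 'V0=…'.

(0,0): Delta=0.6005 Bond=-40.2876
(1,0): Delta=-0.3019 Bond=54.8343
(1,1): Delta=1.0000 Bond=-110.6571
V0=42.5873

Risk-neutral probability p* = (R−d)/(u−d) = (1.05−0.78)/(1.24−0.78) = 0.5870.
Terminal values V(2,·): V(2,0)=32.2308, V(2,1)=17.2836, V(2,2)=95.9988
  t=1,j=0: stock 107.6400 → up 133.4736 (V=17.2836), down 83.9592 (V=32.2308). Price 22.3404; hedge Δ=-0.3019, bond B=54.8343.
  t=1,j=1: stock 171.1200 → up 212.1888 (V=95.9988), down 133.4736 (V=17.2836). Price 60.4629; hedge Δ=1.0000, bond B=-110.6571.
  t=0,j=0: stock 138.0000 → up 171.1200 (V=60.4629), down 107.6400 (V=22.3404). Price 42.5873; hedge Δ=0.6005, bond B=-40.2876.
Self-financing check: at every node Δ·S+B equals the discounted successor values.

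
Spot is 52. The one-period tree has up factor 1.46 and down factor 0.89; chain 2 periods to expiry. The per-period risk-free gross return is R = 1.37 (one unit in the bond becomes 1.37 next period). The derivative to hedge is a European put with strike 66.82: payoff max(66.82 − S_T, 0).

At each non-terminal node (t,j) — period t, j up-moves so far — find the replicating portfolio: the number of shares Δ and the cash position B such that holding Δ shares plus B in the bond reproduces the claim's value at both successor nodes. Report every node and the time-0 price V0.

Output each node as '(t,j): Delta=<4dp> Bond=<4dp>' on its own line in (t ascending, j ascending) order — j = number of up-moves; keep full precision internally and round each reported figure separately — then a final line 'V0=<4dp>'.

Since d<R<u, set p* = (R−d)/(u−d) = 0.8421; price each node as the discounted p*-expectation of its children.
Terminal values V(2,·): V(2,0)=25.6308, V(2,1)=0.0000, V(2,2)=0.0000
Node (1,0) S=46.2800: V=(p*·0.0000+(1−p*)·25.6308)/1.37=2.9540; Δ=(0.0000−25.6308)/(67.5688−41.1892)=-0.9716; B=V−Δ·S=47.9203
Node (1,1) S=75.9200: V=(p*·0.0000+(1−p*)·0.0000)/1.37=0.0000; Δ=(0.0000−0.0000)/(110.8432−67.5688)=0.0000; B=V−Δ·S=0.0000
Node (0,0) S=52.0000: V=(p*·0.0000+(1−p*)·2.9540)/1.37=0.3405; Δ=(0.0000−2.9540)/(75.9200−46.2800)=-0.0997; B=V−Δ·S=5.5229
Check: Δ(0,0)·S0 + B(0,0) = 0.3405 = V0.

(0,0): Delta=-0.0997 Bond=5.5229
(1,0): Delta=-0.9716 Bond=47.9203
(1,1): Delta=0.0000 Bond=0.0000
V0=0.3405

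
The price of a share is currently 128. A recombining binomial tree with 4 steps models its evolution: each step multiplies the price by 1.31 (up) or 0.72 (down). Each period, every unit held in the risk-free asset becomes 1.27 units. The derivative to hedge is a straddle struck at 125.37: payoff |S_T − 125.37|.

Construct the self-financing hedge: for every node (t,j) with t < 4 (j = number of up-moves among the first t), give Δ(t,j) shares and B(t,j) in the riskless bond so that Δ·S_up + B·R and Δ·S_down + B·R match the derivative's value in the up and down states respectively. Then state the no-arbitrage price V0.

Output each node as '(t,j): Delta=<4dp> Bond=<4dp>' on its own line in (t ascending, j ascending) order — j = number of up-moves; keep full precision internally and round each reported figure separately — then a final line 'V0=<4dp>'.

The replicating-portfolio and risk-neutral prices coincide; use p* = (1.27−0.72)/(1.31−0.72) = 0.9322 for the latter.
At expiry t=4: V(4,0)=90.9715, V(4,1)=62.7838, V(4,2)=11.4978, V(4,3)=81.8141, V(4,4)=251.5899
Node (3,0) S=47.7757: V=(p*·62.7838+(1−p*)·90.9715)/1.27=50.9408; Δ=(62.7838−90.9715)/(62.5862−34.3985)=-1.0000; B=V−Δ·S=98.7165
Node (3,1) S=86.9253: V=(p*·11.4978+(1−p*)·62.7838)/1.27=11.7912; Δ=(11.4978−62.7838)/(113.8722−62.5862)=-1.0000; B=V−Δ·S=98.7165
Node (3,2) S=158.1558: V=(p*·81.8141+(1−p*)·11.4978)/1.27=60.6668; Δ=(81.8141−11.4978)/(207.1841−113.8722)=0.7536; B=V−Δ·S=-58.5132
Node (3,3) S=287.7556: V=(p*·251.5899+(1−p*)·81.8141)/1.27=189.0391; Δ=(251.5899−81.8141)/(376.9599−207.1841)=1.0000; B=V−Δ·S=-98.7165
Node (2,0) S=66.3552: V=(p*·11.7912+(1−p*)·50.9408)/1.27=11.3744; Δ=(11.7912−50.9408)/(86.9253−47.7757)=-1.0000; B=V−Δ·S=77.7296
Node (2,1) S=120.7296: V=(p*·60.6668+(1−p*)·11.7912)/1.27=45.1600; Δ=(60.6668−11.7912)/(158.1558−86.9253)=0.6862; B=V−Δ·S=-37.6800
Node (2,2) S=219.6608: V=(p*·189.0391+(1−p*)·60.6668)/1.27=141.9968; Δ=(189.0391−60.6668)/(287.7556−158.1558)=0.9905; B=V−Δ·S=-75.5834
Node (1,0) S=92.1600: V=(p*·45.1600+(1−p*)·11.3744)/1.27=33.7555; Δ=(45.1600−11.3744)/(120.7296−66.3552)=0.6214; B=V−Δ·S=-23.5084
Node (1,1) S=167.6800: V=(p*·141.9968+(1−p*)·45.1600)/1.27=106.6390; Δ=(141.9968−45.1600)/(219.6608−120.7296)=0.9788; B=V−Δ·S=-57.4911
Node (0,0) S=128.0000: V=(p*·106.6390+(1−p*)·33.7555)/1.27=80.0770; Δ=(106.6390−33.7555)/(167.6800−92.1600)=0.9651; B=V−Δ·S=-43.4545
Check: Δ(0,0)·S0 + B(0,0) = 80.0770 = V0.

(0,0): Delta=0.9651 Bond=-43.4545
(1,0): Delta=0.6214 Bond=-23.5084
(1,1): Delta=0.9788 Bond=-57.4911
(2,0): Delta=-1.0000 Bond=77.7296
(2,1): Delta=0.6862 Bond=-37.6800
(2,2): Delta=0.9905 Bond=-75.5834
(3,0): Delta=-1.0000 Bond=98.7165
(3,1): Delta=-1.0000 Bond=98.7165
(3,2): Delta=0.7536 Bond=-58.5132
(3,3): Delta=1.0000 Bond=-98.7165
V0=80.0770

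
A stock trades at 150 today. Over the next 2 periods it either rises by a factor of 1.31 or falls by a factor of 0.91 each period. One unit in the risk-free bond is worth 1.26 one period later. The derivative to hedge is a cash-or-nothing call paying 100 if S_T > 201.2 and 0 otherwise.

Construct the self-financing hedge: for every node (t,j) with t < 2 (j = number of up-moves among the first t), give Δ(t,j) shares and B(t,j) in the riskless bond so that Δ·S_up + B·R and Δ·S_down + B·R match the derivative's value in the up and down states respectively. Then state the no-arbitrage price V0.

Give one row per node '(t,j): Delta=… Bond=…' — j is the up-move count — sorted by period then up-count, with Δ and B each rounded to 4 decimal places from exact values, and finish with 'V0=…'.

(0,0): Delta=1.1574 Bond=-125.3858
(1,0): Delta=0.0000 Bond=0.0000
(1,1): Delta=1.2723 Bond=-180.5556
V0=48.2253

The replicating-portfolio and risk-neutral prices coincide; use p* = (1.26−0.91)/(1.31−0.91) = 0.8750 for the latter.
At expiry t=2: V(2,0)=0.0000, V(2,1)=0.0000, V(2,2)=100.0000
Node (1,0) S=136.5000: V=(p*·0.0000+(1−p*)·0.0000)/1.26=0.0000; Δ=(0.0000−0.0000)/(178.8150−124.2150)=0.0000; B=V−Δ·S=0.0000
Node (1,1) S=196.5000: V=(p*·100.0000+(1−p*)·0.0000)/1.26=69.4444; Δ=(100.0000−0.0000)/(257.4150−178.8150)=1.2723; B=V−Δ·S=-180.5556
Node (0,0) S=150.0000: V=(p*·69.4444+(1−p*)·0.0000)/1.26=48.2253; Δ=(69.4444−0.0000)/(196.5000−136.5000)=1.1574; B=V−Δ·S=-125.3858
Check: Δ(0,0)·S0 + B(0,0) = 48.2253 = V0.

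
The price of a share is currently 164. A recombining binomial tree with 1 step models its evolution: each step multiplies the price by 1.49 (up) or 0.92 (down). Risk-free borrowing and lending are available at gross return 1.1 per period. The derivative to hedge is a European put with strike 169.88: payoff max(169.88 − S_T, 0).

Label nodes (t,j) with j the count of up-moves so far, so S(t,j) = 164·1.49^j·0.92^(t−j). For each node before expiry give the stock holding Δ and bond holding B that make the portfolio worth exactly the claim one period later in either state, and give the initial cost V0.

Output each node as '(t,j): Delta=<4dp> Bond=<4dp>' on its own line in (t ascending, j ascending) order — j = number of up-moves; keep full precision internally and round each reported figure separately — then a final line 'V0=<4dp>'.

(0,0): Delta=-0.2033 Bond=45.1515
V0=11.8182

Risk-neutral probability p* = (R−d)/(u−d) = (1.1−0.92)/(1.49−0.92) = 0.3158.
At expiry t=1: V(1,0)=19.0000, V(1,1)=0.0000
Node (0,0) S=164.0000: V=(p*·0.0000+(1−p*)·19.0000)/1.1=11.8182; Δ=(0.0000−19.0000)/(244.3600−150.8800)=-0.2033; B=V−Δ·S=45.1515
Root portfolio cost Δ·164+B reproduces V0=11.8182.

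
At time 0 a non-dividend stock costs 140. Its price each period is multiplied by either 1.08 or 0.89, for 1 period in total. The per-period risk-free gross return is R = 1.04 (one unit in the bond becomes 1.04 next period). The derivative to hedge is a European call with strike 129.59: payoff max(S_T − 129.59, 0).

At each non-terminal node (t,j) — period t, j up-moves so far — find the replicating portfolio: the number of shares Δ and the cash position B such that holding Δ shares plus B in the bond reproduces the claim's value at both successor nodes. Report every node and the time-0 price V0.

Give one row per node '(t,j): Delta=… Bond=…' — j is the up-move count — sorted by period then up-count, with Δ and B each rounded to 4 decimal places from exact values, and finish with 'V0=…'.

No-arbitrage ⇒ martingale measure with p* = (R−d)/(u−d) = 0.7895.
At expiry t=1: V(1,0)=0.0000, V(1,1)=21.6100
Node (0,0) S=140.0000: V=(p*·21.6100+(1−p*)·0.0000)/1.04=16.4044; Δ=(21.6100−0.0000)/(151.2000−124.6000)=0.8124; B=V−Δ·S=-97.3325
Check: Δ(0,0)·S0 + B(0,0) = 16.4044 = V0.

(0,0): Delta=0.8124 Bond=-97.3325
V0=16.4044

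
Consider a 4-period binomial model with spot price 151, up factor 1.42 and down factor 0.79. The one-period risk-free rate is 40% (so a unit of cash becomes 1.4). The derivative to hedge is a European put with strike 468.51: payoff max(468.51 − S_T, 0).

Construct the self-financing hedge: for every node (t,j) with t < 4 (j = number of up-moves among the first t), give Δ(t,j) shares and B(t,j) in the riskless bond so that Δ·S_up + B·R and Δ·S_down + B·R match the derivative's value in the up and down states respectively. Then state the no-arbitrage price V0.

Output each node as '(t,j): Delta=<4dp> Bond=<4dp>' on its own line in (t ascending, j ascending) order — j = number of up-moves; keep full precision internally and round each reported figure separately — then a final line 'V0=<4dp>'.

(0,0): Delta=-0.4942 Bond=78.8632
(1,0): Delta=-1.0000 Bond=170.7398
(1,1): Delta=-0.4850 Bond=108.4304
(2,0): Delta=-1.0000 Bond=239.0357
(2,1): Delta=-1.0000 Bond=239.0357
(2,2): Delta=-0.4756 Bond=148.9425
(3,0): Delta=-1.0000 Bond=334.6500
(3,1): Delta=-1.0000 Bond=334.6500
(3,2): Delta=-1.0000 Bond=334.6500
(3,3): Delta=-0.4661 Bond=204.3840
V0=4.2320

No-arbitrage ⇒ martingale measure with p* = (R−d)/(u−d) = 0.9683.
Payoff layer (t=4): V(4,0)=409.6954, V(4,1)=362.7926, V(4,2)=278.4863, V(4,3)=126.9484, V(4,4)=0.0000
Node (3,0) S=74.4489: V=(p*·362.7926+(1−p*)·409.6954)/1.4=260.2011; Δ=(362.7926−409.6954)/(105.7174−58.8146)=-1.0000; B=V−Δ·S=334.6500
Node (3,1) S=133.8195: V=(p*·278.4863+(1−p*)·362.7926)/1.4=200.8305; Δ=(278.4863−362.7926)/(190.0237−105.7174)=-1.0000; B=V−Δ·S=334.6500
Node (3,2) S=240.5364: V=(p*·126.9484+(1−p*)·278.4863)/1.4=94.1136; Δ=(126.9484−278.4863)/(341.5616−190.0237)=-1.0000; B=V−Δ·S=334.6500
Node (3,3) S=432.3565: V=(p*·0.0000+(1−p*)·126.9484)/1.4=2.8786; Δ=(0.0000−126.9484)/(613.9462−341.5616)=-0.4661; B=V−Δ·S=204.3840
Node (2,0) S=94.2391: V=(p*·200.8305+(1−p*)·260.2011)/1.4=144.7966; Δ=(200.8305−260.2011)/(133.8195−74.4489)=-1.0000; B=V−Δ·S=239.0357
Node (2,1) S=169.3918: V=(p*·94.1136+(1−p*)·200.8305)/1.4=69.6439; Δ=(94.1136−200.8305)/(240.5364−133.8195)=-1.0000; B=V−Δ·S=239.0357
Node (2,2) S=304.4764: V=(p*·2.8786+(1−p*)·94.1136)/1.4=4.1250; Δ=(2.8786−94.1136)/(432.3565−240.5364)=-0.4756; B=V−Δ·S=148.9425
Node (1,0) S=119.2900: V=(p*·69.6439+(1−p*)·144.7966)/1.4=51.4498; Δ=(69.6439−144.7966)/(169.3918−94.2391)=-1.0000; B=V−Δ·S=170.7398
Node (1,1) S=214.4200: V=(p*·4.1250+(1−p*)·69.6439)/1.4=4.4321; Δ=(4.1250−69.6439)/(304.4764−169.3918)=-0.4850; B=V−Δ·S=108.4304
Node (0,0) S=151.0000: V=(p*·4.4321+(1−p*)·51.4498)/1.4=4.2320; Δ=(4.4321−51.4498)/(214.4200−119.2900)=-0.4942; B=V−Δ·S=78.8632
Check: Δ(0,0)·S0 + B(0,0) = 4.2320 = V0.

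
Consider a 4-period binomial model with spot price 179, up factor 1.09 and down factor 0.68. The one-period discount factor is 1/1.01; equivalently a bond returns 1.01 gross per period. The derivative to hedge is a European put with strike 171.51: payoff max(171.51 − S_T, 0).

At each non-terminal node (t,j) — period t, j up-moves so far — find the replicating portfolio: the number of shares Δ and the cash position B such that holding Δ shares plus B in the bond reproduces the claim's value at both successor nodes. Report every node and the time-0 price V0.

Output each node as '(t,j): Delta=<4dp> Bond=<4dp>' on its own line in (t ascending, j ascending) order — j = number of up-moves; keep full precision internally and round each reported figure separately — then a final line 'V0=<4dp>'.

(0,0): Delta=-0.4403 Bond=97.3667
(1,0): Delta=-1.0000 Bond=166.4659
(1,1): Delta=-0.3557 Bond=81.8251
(2,0): Delta=-1.0000 Bond=168.1306
(2,1): Delta=-1.0000 Bond=168.1306
(2,2): Delta=-0.2582 Bond=61.9192
(3,0): Delta=-1.0000 Bond=169.8119
(3,1): Delta=-1.0000 Bond=169.8119
(3,2): Delta=-1.0000 Bond=169.8119
(3,3): Delta=-0.1460 Bond=36.5327
V0=18.5513

The replicating-portfolio and risk-neutral prices coincide; use p* = (1.01−0.68)/(1.09−0.68) = 0.8049 for the latter.
Payoff layer (t=4): V(4,0)=133.2373, V(4,1)=110.1612, V(4,2)=73.1714, V(4,3)=13.8791, V(4,4)=0.0000
  t=3,j=0: stock 56.2833 → up 61.3488 (V=110.1612), down 38.2727 (V=133.2373). Price 113.5286; hedge Δ=-1.0000, bond B=169.8119.
  t=3,j=1: stock 90.2189 → up 98.3386 (V=73.1714), down 61.3488 (V=110.1612). Price 79.5930; hedge Δ=-1.0000, bond B=169.8119.
  t=3,j=2: stock 144.6155 → up 157.6309 (V=13.8791), down 98.3386 (V=73.1714). Price 25.1963; hedge Δ=-1.0000, bond B=169.8119.
  t=3,j=3: stock 231.8102 → up 252.6731 (V=0.0000), down 157.6309 (V=13.8791). Price 2.6813; hedge Δ=-0.1460, bond B=36.5327.
  t=2,j=0: stock 82.7696 → up 90.2189 (V=79.5930), down 56.2833 (V=113.5286). Price 85.3610; hedge Δ=-1.0000, bond B=168.1306.
  t=2,j=1: stock 132.6748 → up 144.6155 (V=25.1963), down 90.2189 (V=79.5930). Price 35.4558; hedge Δ=-1.0000, bond B=168.1306.
  t=2,j=2: stock 212.6699 → up 231.8102 (V=2.6813), down 144.6155 (V=25.1963). Price 7.0044; hedge Δ=-0.2582, bond B=61.9192.
  t=1,j=0: stock 121.7200 → up 132.6748 (V=35.4558), down 82.7696 (V=85.3610). Price 44.7459; hedge Δ=-1.0000, bond B=166.4659.
  t=1,j=1: stock 195.1100 → up 212.6699 (V=7.0044), down 132.6748 (V=35.4558). Price 12.4316; hedge Δ=-0.3557, bond B=81.8251.
  t=0,j=0: stock 179.0000 → up 195.1100 (V=12.4316), down 121.7200 (V=44.7459). Price 18.5513; hedge Δ=-0.4403, bond B=97.3667.
The time-0 hedge costs 18.5513, which is the no-arbitrage price.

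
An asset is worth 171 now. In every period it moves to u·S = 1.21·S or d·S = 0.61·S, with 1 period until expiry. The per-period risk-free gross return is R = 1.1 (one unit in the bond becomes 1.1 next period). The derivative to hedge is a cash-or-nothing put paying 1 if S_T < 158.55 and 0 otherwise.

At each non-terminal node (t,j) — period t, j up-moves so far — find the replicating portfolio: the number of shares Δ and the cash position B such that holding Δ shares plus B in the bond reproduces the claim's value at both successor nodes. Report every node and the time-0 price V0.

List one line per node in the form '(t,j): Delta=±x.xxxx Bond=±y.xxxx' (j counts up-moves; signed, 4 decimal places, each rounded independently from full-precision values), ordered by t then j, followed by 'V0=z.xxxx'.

(0,0): Delta=-0.0097 Bond=1.8333
V0=0.1667

The replicating-portfolio and risk-neutral prices coincide; use p* = (1.1−0.61)/(1.21−0.61) = 0.8167 for the latter.
At expiry t=1: V(1,0)=1.0000, V(1,1)=0.0000
Node (0,0) S=171.0000: V=(p*·0.0000+(1−p*)·1.0000)/1.1=0.1667; Δ=(0.0000−1.0000)/(206.9100−104.3100)=-0.0097; B=V−Δ·S=1.8333
Check: Δ(0,0)·S0 + B(0,0) = 0.1667 = V0.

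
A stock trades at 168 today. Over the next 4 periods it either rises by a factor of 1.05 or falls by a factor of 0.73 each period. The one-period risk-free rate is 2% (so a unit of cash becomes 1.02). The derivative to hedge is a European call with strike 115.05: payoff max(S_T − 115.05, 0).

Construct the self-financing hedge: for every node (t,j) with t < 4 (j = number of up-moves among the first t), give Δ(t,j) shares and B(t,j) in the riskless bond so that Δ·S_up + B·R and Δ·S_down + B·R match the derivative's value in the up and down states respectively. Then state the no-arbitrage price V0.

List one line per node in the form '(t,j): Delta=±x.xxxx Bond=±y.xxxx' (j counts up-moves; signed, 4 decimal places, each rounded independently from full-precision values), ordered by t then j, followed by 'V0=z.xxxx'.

No-arbitrage ⇒ martingale measure with p* = (R−d)/(u−d) = 0.9062.
Payoff layer (t=4): V(4,0)=0.0000, V(4,1)=0.0000, V(4,2)=0.0000, V(4,3)=26.9211, V(4,4)=89.1551
Node (3,0) S=65.3549: V=(p*·0.0000+(1−p*)·0.0000)/1.02=0.0000; Δ=(0.0000−0.0000)/(68.6226−47.7090)=0.0000; B=V−Δ·S=0.0000
Node (3,1) S=94.0036: V=(p*·0.0000+(1−p*)·0.0000)/1.02=0.0000; Δ=(0.0000−0.0000)/(98.7037−68.6226)=0.0000; B=V−Δ·S=0.0000
Node (3,2) S=135.2106: V=(p*·26.9211+(1−p*)·0.0000)/1.02=23.9189; Δ=(26.9211−0.0000)/(141.9711−98.7037)=0.6222; B=V−Δ·S=-60.2096
Node (3,3) S=194.4810: V=(p*·89.1551+(1−p*)·26.9211)/1.02=81.6869; Δ=(89.1551−26.9211)/(204.2051−141.9711)=1.0000; B=V−Δ·S=-112.7941
Node (2,0) S=89.5272: V=(p*·0.0000+(1−p*)·0.0000)/1.02=0.0000; Δ=(0.0000−0.0000)/(94.0036−65.3549)=0.0000; B=V−Δ·S=0.0000
Node (2,1) S=128.7720: V=(p*·23.9189+(1−p*)·0.0000)/1.02=21.2515; Δ=(23.9189−0.0000)/(135.2106−94.0036)=0.5805; B=V−Δ·S=-53.4951
Node (2,2) S=185.2200: V=(p*·81.6869+(1−p*)·23.9189)/1.02=74.7756; Δ=(81.6869−23.9189)/(194.4810−135.2106)=0.9747; B=V−Δ·S=-105.7493
Node (1,0) S=122.6400: V=(p*·21.2515+(1−p*)·0.0000)/1.02=18.8815; Δ=(21.2515−0.0000)/(128.7720−89.5272)=0.5415; B=V−Δ·S=-47.5293
Node (1,1) S=176.4000: V=(p*·74.7756+(1−p*)·21.2515)/1.02=68.3899; Δ=(74.7756−21.2515)/(185.2200−128.7720)=0.9482; B=V−Δ·S=-98.8730
Node (0,0) S=168.0000: V=(p*·68.3899+(1−p*)·18.8815)/1.02=62.4985; Δ=(68.3899−18.8815)/(176.4000−122.6400)=0.9209; B=V−Δ·S=-92.2153
Root portfolio cost Δ·168+B reproduces V0=62.4985.

(0,0): Delta=0.9209 Bond=-92.2153
(1,0): Delta=0.5415 Bond=-47.5293
(1,1): Delta=0.9482 Bond=-98.8730
(2,0): Delta=0.0000 Bond=0.0000
(2,1): Delta=0.5805 Bond=-53.4951
(2,2): Delta=0.9747 Bond=-105.7493
(3,0): Delta=0.0000 Bond=0.0000
(3,1): Delta=0.0000 Bond=0.0000
(3,2): Delta=0.6222 Bond=-60.2096
(3,3): Delta=1.0000 Bond=-112.7941
V0=62.4985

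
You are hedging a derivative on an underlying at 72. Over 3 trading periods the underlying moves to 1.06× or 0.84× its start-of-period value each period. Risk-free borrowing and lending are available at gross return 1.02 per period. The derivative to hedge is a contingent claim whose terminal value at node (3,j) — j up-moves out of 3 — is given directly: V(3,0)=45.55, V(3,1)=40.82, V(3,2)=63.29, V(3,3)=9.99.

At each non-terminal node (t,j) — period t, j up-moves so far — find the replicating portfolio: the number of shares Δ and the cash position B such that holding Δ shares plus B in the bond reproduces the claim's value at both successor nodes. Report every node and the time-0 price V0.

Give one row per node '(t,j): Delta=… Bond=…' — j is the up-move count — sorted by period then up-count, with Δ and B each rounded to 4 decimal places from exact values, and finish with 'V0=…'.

Risk-neutral probability p* = (R−d)/(u−d) = (1.02−0.84)/(1.06−0.84) = 0.8182.
Payoff layer (t=3): V(3,0)=45.5500, V(3,1)=40.8200, V(3,2)=63.2900, V(3,3)=9.9900
Node (2,0) S=50.8032: V=(p*·40.8200+(1−p*)·45.5500)/1.02=40.8627; Δ=(40.8200−45.5500)/(53.8514−42.6747)=-0.4232; B=V−Δ·S=62.3627
Node (2,1) S=64.1088: V=(p*·63.2900+(1−p*)·40.8200)/1.02=58.0437; Δ=(63.2900−40.8200)/(67.9553−53.8514)=1.5932; B=V−Δ·S=-44.0927
Node (2,2) S=80.8992: V=(p*·9.9900+(1−p*)·63.2900)/1.02=19.2950; Δ=(9.9900−63.2900)/(85.7532−67.9553)=-2.9947; B=V−Δ·S=261.5677
Node (1,0) S=60.4800: V=(p*·58.0437+(1−p*)·40.8627)/1.02=53.8430; Δ=(58.0437−40.8627)/(64.1088−50.8032)=1.2913; B=V−Δ·S=-24.2521
Node (1,1) S=76.3200: V=(p*·19.2950+(1−p*)·58.0437)/1.02=25.8237; Δ=(19.2950−58.0437)/(80.8992−64.1088)=-2.3078; B=V−Δ·S=201.9540
Node (0,0) S=72.0000: V=(p*·25.8237+(1−p*)·53.8430)/1.02=30.3119; Δ=(25.8237−53.8430)/(76.3200−60.4800)=-1.7689; B=V−Δ·S=157.6722
Root portfolio cost Δ·72+B reproduces V0=30.3119.

(0,0): Delta=-1.7689 Bond=157.6722
(1,0): Delta=1.2913 Bond=-24.2521
(1,1): Delta=-2.3078 Bond=201.9540
(2,0): Delta=-0.4232 Bond=62.3627
(2,1): Delta=1.5932 Bond=-44.0927
(2,2): Delta=-2.9947 Bond=261.5677
V0=30.3119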